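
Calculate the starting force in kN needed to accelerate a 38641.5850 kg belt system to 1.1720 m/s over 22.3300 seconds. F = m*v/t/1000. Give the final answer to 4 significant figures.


F = 38641.5850 * 1.1720 / 22.3300 / 1000
F = 2.028 kN


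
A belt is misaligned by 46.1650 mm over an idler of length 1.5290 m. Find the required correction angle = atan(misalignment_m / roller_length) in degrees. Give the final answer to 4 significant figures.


misalign_m = 46.1650 / 1000 = 0.046165 m
angle = atan(0.046165 / 1.5290)
angle = 1.729 deg


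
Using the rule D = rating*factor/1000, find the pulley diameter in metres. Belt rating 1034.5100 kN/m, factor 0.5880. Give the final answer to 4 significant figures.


D = 1034.5100 * 0.5880 / 1000
D = 0.6083 m


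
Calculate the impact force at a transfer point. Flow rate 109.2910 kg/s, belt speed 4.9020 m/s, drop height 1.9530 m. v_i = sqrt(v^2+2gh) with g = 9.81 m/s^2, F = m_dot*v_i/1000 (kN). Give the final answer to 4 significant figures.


v_i = sqrt(4.9020^2 + 2*9.81*1.9530) = 7.89604 m/s
F = 109.2910 * 7.89604 / 1000
F = 0.8630 kN


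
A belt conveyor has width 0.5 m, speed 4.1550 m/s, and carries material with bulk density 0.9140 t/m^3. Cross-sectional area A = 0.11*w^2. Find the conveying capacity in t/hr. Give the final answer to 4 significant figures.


A = 0.11 * 0.5^2 = 0.0275 m^2
C = 0.0275 * 4.1550 * 0.9140 * 3600
C = 376.0 t/hr


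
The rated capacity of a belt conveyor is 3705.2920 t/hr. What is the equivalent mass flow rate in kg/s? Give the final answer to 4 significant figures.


m_dot = 3705.2920 * 1000 / 3600
m_dot = 1029 kg/s


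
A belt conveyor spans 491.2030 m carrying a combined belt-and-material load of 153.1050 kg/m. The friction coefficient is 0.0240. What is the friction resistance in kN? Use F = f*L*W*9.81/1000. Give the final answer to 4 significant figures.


F = 0.0240 * 491.2030 * 153.1050 * 9.81 / 1000
F = 17.71 kN


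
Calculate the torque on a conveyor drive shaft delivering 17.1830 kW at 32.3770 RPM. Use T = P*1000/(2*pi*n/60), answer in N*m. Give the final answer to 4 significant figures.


omega = 2*pi*32.3770/60 = 3.39051 rad/s
T = 17.1830*1000 / 3.39051
T = 5068 N*m


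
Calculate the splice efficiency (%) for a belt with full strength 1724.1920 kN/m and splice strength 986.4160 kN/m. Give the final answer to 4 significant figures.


Eff = 986.4160 / 1724.1920 * 100
Eff = 57.21 %


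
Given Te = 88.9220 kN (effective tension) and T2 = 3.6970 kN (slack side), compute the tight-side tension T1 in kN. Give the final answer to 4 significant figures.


T1 = Te + T2 = 88.9220 + 3.6970
T1 = 92.62 kN


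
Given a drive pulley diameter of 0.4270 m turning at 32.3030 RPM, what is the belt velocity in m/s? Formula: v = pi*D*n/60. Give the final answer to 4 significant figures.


v = pi * 0.4270 * 32.3030 / 60
v = 0.7222 m/s


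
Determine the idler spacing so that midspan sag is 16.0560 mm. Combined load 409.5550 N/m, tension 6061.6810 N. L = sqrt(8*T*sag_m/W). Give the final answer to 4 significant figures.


sag = 16.0560/1000 = 0.016056 m
L = sqrt(8 * 6061.6810 * 0.016056 / 409.5550)
L = 1.379 m


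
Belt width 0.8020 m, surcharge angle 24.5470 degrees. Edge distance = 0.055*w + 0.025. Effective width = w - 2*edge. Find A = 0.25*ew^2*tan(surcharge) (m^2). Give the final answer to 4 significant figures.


edge = 0.055*0.8020 + 0.025 = 0.06911 m
ew = 0.8020 - 2*0.06911 = 0.66378 m
A = 0.25 * 0.66378^2 * tan(24.5470 deg)
A = 0.05031 m^2


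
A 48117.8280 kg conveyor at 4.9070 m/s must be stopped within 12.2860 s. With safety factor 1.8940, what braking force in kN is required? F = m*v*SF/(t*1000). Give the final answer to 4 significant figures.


F = 48117.8280 * 4.9070 / 12.2860 * 1.8940 / 1000
F = 36.40 kN


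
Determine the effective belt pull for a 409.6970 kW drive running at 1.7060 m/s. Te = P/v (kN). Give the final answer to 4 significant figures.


Te = P / v = 409.6970 / 1.7060
Te = 240.2 kN


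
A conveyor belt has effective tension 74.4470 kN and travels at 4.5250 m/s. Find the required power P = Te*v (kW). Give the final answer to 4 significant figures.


P = Te * v = 74.4470 * 4.5250
P = 336.9 kW


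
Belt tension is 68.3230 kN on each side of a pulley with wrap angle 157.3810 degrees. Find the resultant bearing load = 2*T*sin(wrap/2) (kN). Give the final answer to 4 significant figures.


F = 2 * 68.3230 * sin(157.3810/2 deg)
F = 134.0 kN


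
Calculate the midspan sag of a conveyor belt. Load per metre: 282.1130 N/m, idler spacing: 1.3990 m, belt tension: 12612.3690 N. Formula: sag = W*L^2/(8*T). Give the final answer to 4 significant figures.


sag = 282.1130 * 1.3990^2 / (8 * 12612.3690)
sag = 0.005472 m


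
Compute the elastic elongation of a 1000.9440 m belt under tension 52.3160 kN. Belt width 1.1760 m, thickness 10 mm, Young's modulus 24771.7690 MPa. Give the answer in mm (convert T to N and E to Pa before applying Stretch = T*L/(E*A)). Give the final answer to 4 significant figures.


A = 1.1760 * 0.01 = 0.01176 m^2
Stretch = 52.3160*1000 * 1000.9440 / (24771.7690e6 * 0.01176) * 1000
Stretch = 179.8 mm


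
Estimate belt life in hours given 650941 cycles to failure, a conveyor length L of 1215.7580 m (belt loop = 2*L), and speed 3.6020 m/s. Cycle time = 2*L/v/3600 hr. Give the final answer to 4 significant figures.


cycle_time = 2 * 1215.7580 / 3.6020 / 3600 = 0.187513 hr
life = 650941 * 0.187513 = 122100 hours


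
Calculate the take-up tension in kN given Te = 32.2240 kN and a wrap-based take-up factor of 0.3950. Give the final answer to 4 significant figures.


T_tu = 32.2240 * 0.3950
T_tu = 12.73 kN


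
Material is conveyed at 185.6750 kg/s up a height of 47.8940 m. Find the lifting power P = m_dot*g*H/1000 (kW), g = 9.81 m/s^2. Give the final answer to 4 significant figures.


P = 185.6750 * 9.81 * 47.8940 / 1000
P = 87.24 kW


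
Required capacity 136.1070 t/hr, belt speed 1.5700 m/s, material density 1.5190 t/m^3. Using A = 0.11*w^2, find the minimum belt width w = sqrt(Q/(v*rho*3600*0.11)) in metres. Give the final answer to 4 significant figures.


A_req = 136.1070 / (1.5700 * 1.5190 * 3600) = 0.0158533 m^2
w = sqrt(0.0158533 / 0.11)
w = 0.3796 m


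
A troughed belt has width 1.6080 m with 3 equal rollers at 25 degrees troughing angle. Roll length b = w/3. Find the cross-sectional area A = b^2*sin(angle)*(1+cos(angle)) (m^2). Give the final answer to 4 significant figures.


b = 1.6080/3 = 0.536 m
A = 0.536^2 * sin(25 deg) * (1 + cos(25 deg))
A = 0.2315 m^2


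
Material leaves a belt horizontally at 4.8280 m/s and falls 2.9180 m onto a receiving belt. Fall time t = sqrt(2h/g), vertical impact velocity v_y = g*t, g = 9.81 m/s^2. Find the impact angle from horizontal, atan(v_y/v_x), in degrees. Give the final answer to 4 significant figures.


t = sqrt(2*2.9180/9.81) = 0.7713 s
v_y = 9.81 * 0.7713 = 7.56645 m/s
angle = atan(7.56645 / 4.8280) = 57.46 deg


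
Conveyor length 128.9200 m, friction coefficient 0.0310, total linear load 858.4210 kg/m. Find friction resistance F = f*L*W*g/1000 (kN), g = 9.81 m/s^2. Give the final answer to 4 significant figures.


F = 0.0310 * 128.9200 * 858.4210 * 9.81 / 1000
F = 33.66 kN


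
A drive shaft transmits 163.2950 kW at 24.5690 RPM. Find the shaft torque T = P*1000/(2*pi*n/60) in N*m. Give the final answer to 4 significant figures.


omega = 2*pi*24.5690/60 = 2.57286 rad/s
T = 163.2950*1000 / 2.57286
T = 63470 N*m


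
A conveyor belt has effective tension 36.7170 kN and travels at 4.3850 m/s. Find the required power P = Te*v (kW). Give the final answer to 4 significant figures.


P = Te * v = 36.7170 * 4.3850
P = 161.0 kW


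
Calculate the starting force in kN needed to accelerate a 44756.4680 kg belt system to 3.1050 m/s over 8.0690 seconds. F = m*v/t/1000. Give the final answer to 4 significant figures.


F = 44756.4680 * 3.1050 / 8.0690 / 1000
F = 17.22 kN


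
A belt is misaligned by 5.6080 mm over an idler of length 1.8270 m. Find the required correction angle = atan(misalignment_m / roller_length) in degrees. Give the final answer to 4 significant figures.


misalign_m = 5.6080 / 1000 = 0.005608 m
angle = atan(0.005608 / 1.8270)
angle = 0.1759 deg


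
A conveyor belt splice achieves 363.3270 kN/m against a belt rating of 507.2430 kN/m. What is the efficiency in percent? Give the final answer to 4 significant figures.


Eff = 363.3270 / 507.2430 * 100
Eff = 71.63 %


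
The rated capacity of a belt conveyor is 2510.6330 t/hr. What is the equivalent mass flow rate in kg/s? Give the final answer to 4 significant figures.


m_dot = 2510.6330 * 1000 / 3600
m_dot = 697.4 kg/s


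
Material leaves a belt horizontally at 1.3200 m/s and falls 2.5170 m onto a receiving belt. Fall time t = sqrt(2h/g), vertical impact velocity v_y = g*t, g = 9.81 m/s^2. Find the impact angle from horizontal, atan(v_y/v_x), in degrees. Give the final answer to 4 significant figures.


t = sqrt(2*2.5170/9.81) = 0.716345 s
v_y = 9.81 * 0.716345 = 7.02734 m/s
angle = atan(7.02734 / 1.3200) = 79.36 deg


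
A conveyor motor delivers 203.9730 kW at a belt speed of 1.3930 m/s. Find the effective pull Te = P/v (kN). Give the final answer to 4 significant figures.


Te = P / v = 203.9730 / 1.3930
Te = 146.4 kN


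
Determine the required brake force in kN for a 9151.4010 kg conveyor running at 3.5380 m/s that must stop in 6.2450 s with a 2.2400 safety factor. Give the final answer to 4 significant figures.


F = 9151.4010 * 3.5380 / 6.2450 * 2.2400 / 1000
F = 11.61 kN


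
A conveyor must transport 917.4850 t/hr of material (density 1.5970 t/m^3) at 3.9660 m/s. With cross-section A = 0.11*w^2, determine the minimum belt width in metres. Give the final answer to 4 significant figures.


A_req = 917.4850 / (3.9660 * 1.5970 * 3600) = 0.0402382 m^2
w = sqrt(0.0402382 / 0.11)
w = 0.6048 m


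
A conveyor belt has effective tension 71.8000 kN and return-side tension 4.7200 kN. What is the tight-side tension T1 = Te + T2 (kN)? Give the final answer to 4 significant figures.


T1 = Te + T2 = 71.8000 + 4.7200
T1 = 76.52 kN


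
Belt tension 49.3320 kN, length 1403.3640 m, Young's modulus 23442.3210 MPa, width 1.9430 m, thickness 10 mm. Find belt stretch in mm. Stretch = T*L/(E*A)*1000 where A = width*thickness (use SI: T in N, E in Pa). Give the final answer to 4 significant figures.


A = 1.9430 * 0.01 = 0.01943 m^2
Stretch = 49.3320*1000 * 1403.3640 / (23442.3210e6 * 0.01943) * 1000
Stretch = 152.0 mm


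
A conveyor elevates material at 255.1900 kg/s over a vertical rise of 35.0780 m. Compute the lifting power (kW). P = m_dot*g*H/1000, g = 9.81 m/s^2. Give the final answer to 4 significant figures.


P = 255.1900 * 9.81 * 35.0780 / 1000
P = 87.81 kW


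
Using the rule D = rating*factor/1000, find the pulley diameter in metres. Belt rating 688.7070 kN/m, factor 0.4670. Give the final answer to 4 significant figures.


D = 688.7070 * 0.4670 / 1000
D = 0.3216 m


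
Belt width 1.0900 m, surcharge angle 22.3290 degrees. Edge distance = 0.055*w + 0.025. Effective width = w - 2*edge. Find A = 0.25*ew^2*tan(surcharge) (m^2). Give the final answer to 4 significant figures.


edge = 0.055*1.0900 + 0.025 = 0.08495 m
ew = 1.0900 - 2*0.08495 = 0.9201 m
A = 0.25 * 0.9201^2 * tan(22.3290 deg)
A = 0.08693 m^2


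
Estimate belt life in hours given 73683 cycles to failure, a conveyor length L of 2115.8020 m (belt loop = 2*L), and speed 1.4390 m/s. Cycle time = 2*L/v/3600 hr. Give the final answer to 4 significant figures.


cycle_time = 2 * 2115.8020 / 1.4390 / 3600 = 0.816849 hr
life = 73683 * 0.816849 = 60190 hours


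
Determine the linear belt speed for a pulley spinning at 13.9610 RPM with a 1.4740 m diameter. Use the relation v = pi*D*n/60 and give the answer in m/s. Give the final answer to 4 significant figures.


v = pi * 1.4740 * 13.9610 / 60
v = 1.077 m/s


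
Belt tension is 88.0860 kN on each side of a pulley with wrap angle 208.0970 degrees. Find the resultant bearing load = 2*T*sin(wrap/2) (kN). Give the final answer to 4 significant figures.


F = 2 * 88.0860 * sin(208.0970/2 deg)
F = 170.9 kN


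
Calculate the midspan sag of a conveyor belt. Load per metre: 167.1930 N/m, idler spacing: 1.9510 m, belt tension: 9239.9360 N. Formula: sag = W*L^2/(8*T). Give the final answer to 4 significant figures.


sag = 167.1930 * 1.9510^2 / (8 * 9239.9360)
sag = 0.008609 m


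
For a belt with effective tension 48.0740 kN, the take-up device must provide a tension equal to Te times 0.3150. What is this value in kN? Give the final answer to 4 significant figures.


T_tu = 48.0740 * 0.3150
T_tu = 15.14 kN


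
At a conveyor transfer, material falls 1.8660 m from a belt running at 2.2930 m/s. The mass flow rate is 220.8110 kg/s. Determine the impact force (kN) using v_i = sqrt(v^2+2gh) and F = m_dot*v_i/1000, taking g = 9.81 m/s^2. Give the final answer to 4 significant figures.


v_i = sqrt(2.2930^2 + 2*9.81*1.8660) = 6.47061 m/s
F = 220.8110 * 6.47061 / 1000
F = 1.429 kN


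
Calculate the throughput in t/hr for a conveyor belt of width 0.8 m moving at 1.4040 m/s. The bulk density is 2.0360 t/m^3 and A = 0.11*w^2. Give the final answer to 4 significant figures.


A = 0.11 * 0.8^2 = 0.0704 m^2
C = 0.0704 * 1.4040 * 2.0360 * 3600
C = 724.5 t/hr


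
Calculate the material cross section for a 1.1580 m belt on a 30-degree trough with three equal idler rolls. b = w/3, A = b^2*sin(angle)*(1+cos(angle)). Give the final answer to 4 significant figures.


b = 1.1580/3 = 0.386 m
A = 0.386^2 * sin(30 deg) * (1 + cos(30 deg))
A = 0.1390 m^2


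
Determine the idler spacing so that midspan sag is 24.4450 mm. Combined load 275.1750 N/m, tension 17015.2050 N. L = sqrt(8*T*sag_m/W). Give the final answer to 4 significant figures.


sag = 24.4450/1000 = 0.024445 m
L = sqrt(8 * 17015.2050 * 0.024445 / 275.1750)
L = 3.477 m


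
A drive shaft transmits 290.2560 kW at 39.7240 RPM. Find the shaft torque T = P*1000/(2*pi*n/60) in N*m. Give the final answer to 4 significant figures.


omega = 2*pi*39.7240/60 = 4.15989 rad/s
T = 290.2560*1000 / 4.15989
T = 69770 N*m


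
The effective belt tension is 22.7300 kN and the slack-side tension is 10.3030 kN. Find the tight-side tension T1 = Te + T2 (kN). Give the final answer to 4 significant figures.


T1 = Te + T2 = 22.7300 + 10.3030
T1 = 33.03 kN


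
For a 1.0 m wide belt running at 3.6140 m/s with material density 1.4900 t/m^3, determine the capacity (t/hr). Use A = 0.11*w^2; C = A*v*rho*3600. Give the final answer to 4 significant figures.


A = 0.11 * 1.0^2 = 0.11 m^2
C = 0.11 * 3.6140 * 1.4900 * 3600
C = 2132 t/hr


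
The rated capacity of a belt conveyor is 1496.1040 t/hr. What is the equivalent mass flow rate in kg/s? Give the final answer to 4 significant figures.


m_dot = 1496.1040 * 1000 / 3600
m_dot = 415.6 kg/s


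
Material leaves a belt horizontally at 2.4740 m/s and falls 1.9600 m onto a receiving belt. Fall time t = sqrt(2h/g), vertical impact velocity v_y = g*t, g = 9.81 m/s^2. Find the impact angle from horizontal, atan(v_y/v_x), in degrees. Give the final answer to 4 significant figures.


t = sqrt(2*1.9600/9.81) = 0.632133 s
v_y = 9.81 * 0.632133 = 6.20122 m/s
angle = atan(6.20122 / 2.4740) = 68.25 deg


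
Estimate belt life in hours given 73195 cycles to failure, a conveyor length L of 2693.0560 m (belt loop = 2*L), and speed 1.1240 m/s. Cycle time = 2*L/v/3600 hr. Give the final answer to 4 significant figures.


cycle_time = 2 * 2693.0560 / 1.1240 / 3600 = 1.33109 hr
life = 73195 * 1.33109 = 97430 hours


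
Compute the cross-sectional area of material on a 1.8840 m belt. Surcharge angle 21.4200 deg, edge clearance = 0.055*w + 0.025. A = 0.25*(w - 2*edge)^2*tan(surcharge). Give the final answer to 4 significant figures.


edge = 0.055*1.8840 + 0.025 = 0.12862 m
ew = 1.8840 - 2*0.12862 = 1.62676 m
A = 0.25 * 1.62676^2 * tan(21.4200 deg)
A = 0.2595 m^2


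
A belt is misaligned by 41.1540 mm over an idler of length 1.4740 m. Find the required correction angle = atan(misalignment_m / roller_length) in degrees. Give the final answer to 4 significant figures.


misalign_m = 41.1540 / 1000 = 0.041154 m
angle = atan(0.041154 / 1.4740)
angle = 1.599 deg


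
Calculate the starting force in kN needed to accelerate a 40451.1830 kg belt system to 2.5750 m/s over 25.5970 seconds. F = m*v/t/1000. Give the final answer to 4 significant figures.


F = 40451.1830 * 2.5750 / 25.5970 / 1000
F = 4.069 kN


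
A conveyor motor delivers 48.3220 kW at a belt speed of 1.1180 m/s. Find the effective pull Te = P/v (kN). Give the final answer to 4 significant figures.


Te = P / v = 48.3220 / 1.1180
Te = 43.22 kN


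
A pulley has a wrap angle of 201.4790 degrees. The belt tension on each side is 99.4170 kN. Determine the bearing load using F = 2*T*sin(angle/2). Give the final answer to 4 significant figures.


F = 2 * 99.4170 * sin(201.4790/2 deg)
F = 195.4 kN


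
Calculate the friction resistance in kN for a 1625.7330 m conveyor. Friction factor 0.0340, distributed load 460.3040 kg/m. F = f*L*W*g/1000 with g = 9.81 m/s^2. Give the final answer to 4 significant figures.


F = 0.0340 * 1625.7330 * 460.3040 * 9.81 / 1000
F = 249.6 kN


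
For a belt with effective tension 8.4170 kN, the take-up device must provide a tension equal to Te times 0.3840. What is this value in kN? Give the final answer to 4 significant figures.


T_tu = 8.4170 * 0.3840
T_tu = 3.232 kN


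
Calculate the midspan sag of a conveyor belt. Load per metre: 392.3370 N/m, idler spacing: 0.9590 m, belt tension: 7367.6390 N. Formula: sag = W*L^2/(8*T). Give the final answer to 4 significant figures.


sag = 392.3370 * 0.9590^2 / (8 * 7367.6390)
sag = 0.006122 m


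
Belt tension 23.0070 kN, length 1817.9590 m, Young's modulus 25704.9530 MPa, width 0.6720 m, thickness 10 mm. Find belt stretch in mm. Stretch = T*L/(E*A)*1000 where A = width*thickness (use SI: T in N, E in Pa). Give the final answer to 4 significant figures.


A = 0.6720 * 0.01 = 0.00672 m^2
Stretch = 23.0070*1000 * 1817.9590 / (25704.9530e6 * 0.00672) * 1000
Stretch = 242.1 mm


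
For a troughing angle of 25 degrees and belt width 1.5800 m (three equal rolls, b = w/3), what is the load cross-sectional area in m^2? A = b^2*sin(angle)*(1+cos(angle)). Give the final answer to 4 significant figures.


b = 1.5800/3 = 0.526667 m
A = 0.526667^2 * sin(25 deg) * (1 + cos(25 deg))
A = 0.2235 m^2


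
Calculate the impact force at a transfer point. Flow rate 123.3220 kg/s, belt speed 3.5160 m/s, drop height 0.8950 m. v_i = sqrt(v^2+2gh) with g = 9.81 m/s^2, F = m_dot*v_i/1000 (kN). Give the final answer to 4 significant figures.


v_i = sqrt(3.5160^2 + 2*9.81*0.8950) = 5.47011 m/s
F = 123.3220 * 5.47011 / 1000
F = 0.6746 kN


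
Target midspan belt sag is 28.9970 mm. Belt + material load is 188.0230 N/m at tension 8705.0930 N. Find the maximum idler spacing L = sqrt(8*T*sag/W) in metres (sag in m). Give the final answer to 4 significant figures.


sag = 28.9970/1000 = 0.028997 m
L = sqrt(8 * 8705.0930 * 0.028997 / 188.0230)
L = 3.277 m


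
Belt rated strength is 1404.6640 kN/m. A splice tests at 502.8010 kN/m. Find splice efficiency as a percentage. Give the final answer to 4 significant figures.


Eff = 502.8010 / 1404.6640 * 100
Eff = 35.80 %


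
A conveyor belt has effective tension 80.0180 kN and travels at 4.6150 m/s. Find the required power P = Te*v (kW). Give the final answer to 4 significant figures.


P = Te * v = 80.0180 * 4.6150
P = 369.3 kW


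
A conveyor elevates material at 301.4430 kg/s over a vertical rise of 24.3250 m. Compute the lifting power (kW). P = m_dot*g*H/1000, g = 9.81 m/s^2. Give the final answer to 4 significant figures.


P = 301.4430 * 9.81 * 24.3250 / 1000
P = 71.93 kW


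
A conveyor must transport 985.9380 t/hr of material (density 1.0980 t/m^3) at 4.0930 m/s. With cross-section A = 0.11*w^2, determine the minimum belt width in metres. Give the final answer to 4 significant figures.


A_req = 985.9380 / (4.0930 * 1.0980 * 3600) = 0.0609401 m^2
w = sqrt(0.0609401 / 0.11)
w = 0.7443 m


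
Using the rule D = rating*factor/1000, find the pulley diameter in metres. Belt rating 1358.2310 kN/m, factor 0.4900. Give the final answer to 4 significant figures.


D = 1358.2310 * 0.4900 / 1000
D = 0.6655 m


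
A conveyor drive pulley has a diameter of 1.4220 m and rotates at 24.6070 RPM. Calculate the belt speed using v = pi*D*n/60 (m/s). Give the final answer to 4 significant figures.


v = pi * 1.4220 * 24.6070 / 60
v = 1.832 m/s


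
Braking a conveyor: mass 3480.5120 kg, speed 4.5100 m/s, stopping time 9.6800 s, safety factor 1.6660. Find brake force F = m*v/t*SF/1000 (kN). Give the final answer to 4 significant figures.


F = 3480.5120 * 4.5100 / 9.6800 * 1.6660 / 1000
F = 2.702 kN


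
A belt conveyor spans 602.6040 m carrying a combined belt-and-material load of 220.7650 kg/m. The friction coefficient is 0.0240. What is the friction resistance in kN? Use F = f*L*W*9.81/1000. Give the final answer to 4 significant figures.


F = 0.0240 * 602.6040 * 220.7650 * 9.81 / 1000
F = 31.32 kN


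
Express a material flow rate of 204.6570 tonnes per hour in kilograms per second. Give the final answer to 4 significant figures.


m_dot = 204.6570 * 1000 / 3600
m_dot = 56.85 kg/s


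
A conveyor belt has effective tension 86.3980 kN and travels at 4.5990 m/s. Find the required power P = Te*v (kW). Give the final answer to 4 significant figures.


P = Te * v = 86.3980 * 4.5990
P = 397.3 kW


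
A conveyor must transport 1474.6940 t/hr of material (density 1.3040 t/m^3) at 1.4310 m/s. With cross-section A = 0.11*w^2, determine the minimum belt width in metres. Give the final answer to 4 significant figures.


A_req = 1474.6940 / (1.4310 * 1.3040 * 3600) = 0.219524 m^2
w = sqrt(0.219524 / 0.11)
w = 1.413 m


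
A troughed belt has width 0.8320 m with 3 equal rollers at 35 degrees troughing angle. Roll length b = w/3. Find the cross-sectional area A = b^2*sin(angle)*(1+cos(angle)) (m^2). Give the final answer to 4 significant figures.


b = 0.8320/3 = 0.277333 m
A = 0.277333^2 * sin(35 deg) * (1 + cos(35 deg))
A = 0.08025 m^2


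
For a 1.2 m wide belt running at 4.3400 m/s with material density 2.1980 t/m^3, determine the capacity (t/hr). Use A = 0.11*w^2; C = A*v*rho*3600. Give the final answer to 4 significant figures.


A = 0.11 * 1.2^2 = 0.1584 m^2
C = 0.1584 * 4.3400 * 2.1980 * 3600
C = 5440 t/hr


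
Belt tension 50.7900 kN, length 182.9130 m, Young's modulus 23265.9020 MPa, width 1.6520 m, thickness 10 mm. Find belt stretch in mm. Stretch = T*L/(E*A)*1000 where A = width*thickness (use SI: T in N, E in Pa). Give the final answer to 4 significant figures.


A = 1.6520 * 0.01 = 0.01652 m^2
Stretch = 50.7900*1000 * 182.9130 / (23265.9020e6 * 0.01652) * 1000
Stretch = 24.17 mm


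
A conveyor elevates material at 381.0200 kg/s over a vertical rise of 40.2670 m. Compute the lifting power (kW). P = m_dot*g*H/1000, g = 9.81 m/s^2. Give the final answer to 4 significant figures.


P = 381.0200 * 9.81 * 40.2670 / 1000
P = 150.5 kW


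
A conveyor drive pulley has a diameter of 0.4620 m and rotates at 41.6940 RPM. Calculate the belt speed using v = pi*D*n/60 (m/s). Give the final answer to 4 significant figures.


v = pi * 0.4620 * 41.6940 / 60
v = 1.009 m/s


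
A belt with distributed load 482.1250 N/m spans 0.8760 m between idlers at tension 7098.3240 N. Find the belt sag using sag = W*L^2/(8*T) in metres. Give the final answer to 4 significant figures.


sag = 482.1250 * 0.8760^2 / (8 * 7098.3240)
sag = 0.006515 m


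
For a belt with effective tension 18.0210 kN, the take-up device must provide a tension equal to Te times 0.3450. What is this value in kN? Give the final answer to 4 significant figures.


T_tu = 18.0210 * 0.3450
T_tu = 6.217 kN


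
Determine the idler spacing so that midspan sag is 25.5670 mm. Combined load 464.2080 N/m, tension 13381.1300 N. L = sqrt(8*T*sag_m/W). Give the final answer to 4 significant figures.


sag = 25.5670/1000 = 0.025567 m
L = sqrt(8 * 13381.1300 * 0.025567 / 464.2080)
L = 2.428 m


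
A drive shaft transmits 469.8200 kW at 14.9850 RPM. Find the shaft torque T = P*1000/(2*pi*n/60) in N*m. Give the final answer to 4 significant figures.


omega = 2*pi*14.9850/60 = 1.56923 rad/s
T = 469.8200*1000 / 1.56923
T = 299400 N*m


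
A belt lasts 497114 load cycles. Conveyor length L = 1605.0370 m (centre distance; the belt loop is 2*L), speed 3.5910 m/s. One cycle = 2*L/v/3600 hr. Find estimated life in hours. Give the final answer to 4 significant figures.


cycle_time = 2 * 1605.0370 / 3.5910 / 3600 = 0.248312 hr
life = 497114 * 0.248312 = 123400 hours


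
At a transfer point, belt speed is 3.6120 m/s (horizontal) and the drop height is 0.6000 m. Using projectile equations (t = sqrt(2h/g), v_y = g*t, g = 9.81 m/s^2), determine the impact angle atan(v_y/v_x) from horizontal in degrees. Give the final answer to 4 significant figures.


t = sqrt(2*0.6000/9.81) = 0.349749 s
v_y = 9.81 * 0.349749 = 3.43104 m/s
angle = atan(3.43104 / 3.6120) = 43.53 deg


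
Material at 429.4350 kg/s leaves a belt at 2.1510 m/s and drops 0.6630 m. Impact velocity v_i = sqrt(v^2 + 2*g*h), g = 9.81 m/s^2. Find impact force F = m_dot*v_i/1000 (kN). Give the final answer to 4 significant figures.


v_i = sqrt(2.1510^2 + 2*9.81*0.6630) = 4.19939 m/s
F = 429.4350 * 4.19939 / 1000
F = 1.803 kN


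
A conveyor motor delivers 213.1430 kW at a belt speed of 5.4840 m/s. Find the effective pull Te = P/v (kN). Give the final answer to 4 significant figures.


Te = P / v = 213.1430 / 5.4840
Te = 38.87 kN


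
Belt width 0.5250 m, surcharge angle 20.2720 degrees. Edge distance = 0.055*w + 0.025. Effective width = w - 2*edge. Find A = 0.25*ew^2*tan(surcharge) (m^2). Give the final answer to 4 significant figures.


edge = 0.055*0.5250 + 0.025 = 0.053875 m
ew = 0.5250 - 2*0.053875 = 0.41725 m
A = 0.25 * 0.41725^2 * tan(20.2720 deg)
A = 0.01608 m^2


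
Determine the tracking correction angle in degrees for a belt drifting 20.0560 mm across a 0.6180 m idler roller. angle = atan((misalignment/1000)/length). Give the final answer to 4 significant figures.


misalign_m = 20.0560 / 1000 = 0.020056 m
angle = atan(0.020056 / 0.6180)
angle = 1.859 deg


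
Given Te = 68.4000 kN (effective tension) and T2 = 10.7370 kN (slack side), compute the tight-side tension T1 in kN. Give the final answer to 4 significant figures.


T1 = Te + T2 = 68.4000 + 10.7370
T1 = 79.14 kN


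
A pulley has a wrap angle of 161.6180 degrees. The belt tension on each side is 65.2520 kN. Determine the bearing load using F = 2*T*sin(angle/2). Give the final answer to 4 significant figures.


F = 2 * 65.2520 * sin(161.6180/2 deg)
F = 128.8 kN


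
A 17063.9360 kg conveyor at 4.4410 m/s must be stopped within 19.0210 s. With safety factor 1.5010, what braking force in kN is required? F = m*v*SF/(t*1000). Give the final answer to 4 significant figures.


F = 17063.9360 * 4.4410 / 19.0210 * 1.5010 / 1000
F = 5.980 kN


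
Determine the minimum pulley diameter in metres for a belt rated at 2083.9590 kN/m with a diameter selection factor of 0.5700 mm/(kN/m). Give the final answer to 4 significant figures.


D = 2083.9590 * 0.5700 / 1000
D = 1.188 m


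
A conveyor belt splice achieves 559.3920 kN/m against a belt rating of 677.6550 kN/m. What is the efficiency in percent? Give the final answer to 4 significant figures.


Eff = 559.3920 / 677.6550 * 100
Eff = 82.55 %


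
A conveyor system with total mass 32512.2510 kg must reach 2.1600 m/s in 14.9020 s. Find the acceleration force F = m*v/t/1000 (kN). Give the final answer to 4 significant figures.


F = 32512.2510 * 2.1600 / 14.9020 / 1000
F = 4.713 kN


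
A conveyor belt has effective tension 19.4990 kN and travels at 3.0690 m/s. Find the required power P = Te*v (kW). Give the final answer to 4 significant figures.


P = Te * v = 19.4990 * 3.0690
P = 59.84 kW


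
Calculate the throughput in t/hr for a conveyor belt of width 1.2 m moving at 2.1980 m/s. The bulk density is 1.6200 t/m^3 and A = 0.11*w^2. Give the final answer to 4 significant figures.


A = 0.11 * 1.2^2 = 0.1584 m^2
C = 0.1584 * 2.1980 * 1.6200 * 3600
C = 2030 t/hr


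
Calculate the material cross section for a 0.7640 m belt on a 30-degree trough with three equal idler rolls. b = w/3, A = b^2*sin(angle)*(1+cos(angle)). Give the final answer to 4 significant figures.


b = 0.7640/3 = 0.254667 m
A = 0.254667^2 * sin(30 deg) * (1 + cos(30 deg))
A = 0.06051 m^2


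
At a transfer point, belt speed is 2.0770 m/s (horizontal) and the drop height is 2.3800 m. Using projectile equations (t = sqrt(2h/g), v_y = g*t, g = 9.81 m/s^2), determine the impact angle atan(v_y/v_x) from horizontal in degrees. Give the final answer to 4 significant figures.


t = sqrt(2*2.3800/9.81) = 0.696577 s
v_y = 9.81 * 0.696577 = 6.83342 m/s
angle = atan(6.83342 / 2.0770) = 73.09 deg


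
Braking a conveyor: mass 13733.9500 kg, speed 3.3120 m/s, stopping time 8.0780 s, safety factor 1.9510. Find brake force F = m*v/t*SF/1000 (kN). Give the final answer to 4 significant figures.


F = 13733.9500 * 3.3120 / 8.0780 * 1.9510 / 1000
F = 10.99 kN


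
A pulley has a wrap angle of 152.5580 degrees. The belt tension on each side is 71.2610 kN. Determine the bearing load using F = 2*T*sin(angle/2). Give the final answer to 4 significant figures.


F = 2 * 71.2610 * sin(152.5580/2 deg)
F = 138.5 kN


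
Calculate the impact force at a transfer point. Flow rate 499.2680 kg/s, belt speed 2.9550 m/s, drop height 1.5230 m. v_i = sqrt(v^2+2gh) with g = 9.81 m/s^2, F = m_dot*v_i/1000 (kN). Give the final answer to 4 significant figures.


v_i = sqrt(2.9550^2 + 2*9.81*1.5230) = 6.21396 m/s
F = 499.2680 * 6.21396 / 1000
F = 3.102 kN


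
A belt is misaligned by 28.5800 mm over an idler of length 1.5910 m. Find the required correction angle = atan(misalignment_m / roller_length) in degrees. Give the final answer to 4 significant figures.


misalign_m = 28.5800 / 1000 = 0.028580 m
angle = atan(0.028580 / 1.5910)
angle = 1.029 deg


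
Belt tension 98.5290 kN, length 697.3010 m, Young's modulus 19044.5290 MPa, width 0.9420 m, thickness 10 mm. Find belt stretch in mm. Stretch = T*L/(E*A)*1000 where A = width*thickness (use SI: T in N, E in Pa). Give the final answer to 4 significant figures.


A = 0.9420 * 0.01 = 0.00942 m^2
Stretch = 98.5290*1000 * 697.3010 / (19044.5290e6 * 0.00942) * 1000
Stretch = 383.0 mm


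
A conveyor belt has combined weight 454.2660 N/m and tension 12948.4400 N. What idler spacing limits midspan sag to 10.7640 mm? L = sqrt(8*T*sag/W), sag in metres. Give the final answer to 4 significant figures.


sag = 10.7640/1000 = 0.010764 m
L = sqrt(8 * 12948.4400 * 0.010764 / 454.2660)
L = 1.567 m


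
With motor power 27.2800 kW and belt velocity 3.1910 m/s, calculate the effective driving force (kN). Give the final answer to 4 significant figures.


Te = P / v = 27.2800 / 3.1910
Te = 8.549 kN


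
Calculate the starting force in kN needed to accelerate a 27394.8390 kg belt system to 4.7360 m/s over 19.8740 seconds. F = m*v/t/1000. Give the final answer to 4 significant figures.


F = 27394.8390 * 4.7360 / 19.8740 / 1000
F = 6.528 kN


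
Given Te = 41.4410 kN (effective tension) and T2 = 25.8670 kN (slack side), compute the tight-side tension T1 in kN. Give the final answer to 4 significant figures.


T1 = Te + T2 = 41.4410 + 25.8670
T1 = 67.31 kN


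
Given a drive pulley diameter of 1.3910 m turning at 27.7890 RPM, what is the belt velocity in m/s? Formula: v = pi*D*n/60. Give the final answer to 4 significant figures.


v = pi * 1.3910 * 27.7890 / 60
v = 2.024 m/s


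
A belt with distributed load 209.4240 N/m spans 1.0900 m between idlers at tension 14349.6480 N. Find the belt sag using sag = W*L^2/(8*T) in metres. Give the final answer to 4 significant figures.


sag = 209.4240 * 1.0900^2 / (8 * 14349.6480)
sag = 0.002167 m


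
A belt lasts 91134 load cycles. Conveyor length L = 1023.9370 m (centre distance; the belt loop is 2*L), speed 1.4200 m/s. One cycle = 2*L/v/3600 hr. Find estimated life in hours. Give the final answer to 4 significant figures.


cycle_time = 2 * 1023.9370 / 1.4200 / 3600 = 0.400601 hr
life = 91134 * 0.400601 = 36510 hours


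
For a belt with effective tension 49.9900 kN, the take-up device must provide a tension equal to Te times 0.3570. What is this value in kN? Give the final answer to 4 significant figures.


T_tu = 49.9900 * 0.3570
T_tu = 17.85 kN


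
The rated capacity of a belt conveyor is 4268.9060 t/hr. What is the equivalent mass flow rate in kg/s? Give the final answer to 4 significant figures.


m_dot = 4268.9060 * 1000 / 3600
m_dot = 1186 kg/s


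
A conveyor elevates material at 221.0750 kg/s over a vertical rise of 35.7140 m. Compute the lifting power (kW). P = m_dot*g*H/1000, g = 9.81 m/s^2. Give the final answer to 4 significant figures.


P = 221.0750 * 9.81 * 35.7140 / 1000
P = 77.45 kW


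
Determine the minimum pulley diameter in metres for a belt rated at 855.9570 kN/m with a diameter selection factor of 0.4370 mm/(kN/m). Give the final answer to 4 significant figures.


D = 855.9570 * 0.4370 / 1000
D = 0.3741 m


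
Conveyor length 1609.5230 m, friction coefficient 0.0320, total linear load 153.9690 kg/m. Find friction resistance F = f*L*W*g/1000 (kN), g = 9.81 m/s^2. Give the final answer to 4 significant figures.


F = 0.0320 * 1609.5230 * 153.9690 * 9.81 / 1000
F = 77.79 kN


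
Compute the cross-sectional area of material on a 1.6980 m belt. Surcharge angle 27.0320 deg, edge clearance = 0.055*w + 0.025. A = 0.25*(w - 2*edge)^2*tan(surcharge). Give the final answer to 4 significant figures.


edge = 0.055*1.6980 + 0.025 = 0.11839 m
ew = 1.6980 - 2*0.11839 = 1.46122 m
A = 0.25 * 1.46122^2 * tan(27.0320 deg)
A = 0.2724 m^2


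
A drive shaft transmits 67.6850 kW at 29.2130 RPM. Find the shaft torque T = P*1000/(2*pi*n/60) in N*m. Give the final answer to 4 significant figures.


omega = 2*pi*29.2130/60 = 3.05918 rad/s
T = 67.6850*1000 / 3.05918
T = 22130 N*m


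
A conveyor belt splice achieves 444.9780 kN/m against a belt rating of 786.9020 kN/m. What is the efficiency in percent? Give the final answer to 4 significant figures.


Eff = 444.9780 / 786.9020 * 100
Eff = 56.55 %


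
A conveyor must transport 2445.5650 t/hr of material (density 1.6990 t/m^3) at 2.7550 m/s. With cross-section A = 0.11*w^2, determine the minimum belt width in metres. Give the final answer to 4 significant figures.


A_req = 2445.5650 / (2.7550 * 1.6990 * 3600) = 0.145132 m^2
w = sqrt(0.145132 / 0.11)
w = 1.149 m


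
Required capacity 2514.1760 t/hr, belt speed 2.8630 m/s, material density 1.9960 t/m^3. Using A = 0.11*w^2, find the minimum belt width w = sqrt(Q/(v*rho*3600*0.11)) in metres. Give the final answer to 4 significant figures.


A_req = 2514.1760 / (2.8630 * 1.9960 * 3600) = 0.122211 m^2
w = sqrt(0.122211 / 0.11)
w = 1.054 m


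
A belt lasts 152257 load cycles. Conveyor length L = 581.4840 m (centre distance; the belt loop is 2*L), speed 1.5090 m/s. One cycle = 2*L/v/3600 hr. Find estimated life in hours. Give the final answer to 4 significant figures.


cycle_time = 2 * 581.4840 / 1.5090 / 3600 = 0.21408 hr
life = 152257 * 0.21408 = 32600 hours


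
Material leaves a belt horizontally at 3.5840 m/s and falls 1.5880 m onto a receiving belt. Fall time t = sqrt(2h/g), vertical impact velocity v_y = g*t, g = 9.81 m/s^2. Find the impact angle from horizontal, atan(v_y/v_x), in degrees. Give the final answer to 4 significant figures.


t = sqrt(2*1.5880/9.81) = 0.568991 s
v_y = 9.81 * 0.568991 = 5.5818 m/s
angle = atan(5.5818 / 3.5840) = 57.30 deg


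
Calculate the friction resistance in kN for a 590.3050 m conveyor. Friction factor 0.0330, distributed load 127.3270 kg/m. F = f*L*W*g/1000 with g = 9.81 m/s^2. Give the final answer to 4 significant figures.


F = 0.0330 * 590.3050 * 127.3270 * 9.81 / 1000
F = 24.33 kN


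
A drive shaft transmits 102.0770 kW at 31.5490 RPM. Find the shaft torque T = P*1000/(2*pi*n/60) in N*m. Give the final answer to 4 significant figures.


omega = 2*pi*31.5490/60 = 3.3038 rad/s
T = 102.0770*1000 / 3.3038
T = 30900 N*m


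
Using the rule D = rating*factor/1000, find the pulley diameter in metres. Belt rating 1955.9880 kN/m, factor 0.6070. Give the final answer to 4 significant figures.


D = 1955.9880 * 0.6070 / 1000
D = 1.187 m


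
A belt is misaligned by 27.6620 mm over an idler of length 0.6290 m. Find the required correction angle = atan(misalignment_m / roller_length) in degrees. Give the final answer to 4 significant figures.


misalign_m = 27.6620 / 1000 = 0.027662 m
angle = atan(0.027662 / 0.6290)
angle = 2.518 deg


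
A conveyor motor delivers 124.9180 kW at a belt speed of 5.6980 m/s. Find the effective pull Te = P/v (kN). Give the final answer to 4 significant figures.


Te = P / v = 124.9180 / 5.6980
Te = 21.92 kN


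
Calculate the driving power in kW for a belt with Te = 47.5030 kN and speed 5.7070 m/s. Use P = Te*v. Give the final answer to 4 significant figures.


P = Te * v = 47.5030 * 5.7070
P = 271.1 kW


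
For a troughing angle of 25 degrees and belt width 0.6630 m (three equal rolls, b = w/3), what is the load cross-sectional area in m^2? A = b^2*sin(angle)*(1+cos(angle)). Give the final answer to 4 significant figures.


b = 0.6630/3 = 0.221 m
A = 0.221^2 * sin(25 deg) * (1 + cos(25 deg))
A = 0.03935 m^2


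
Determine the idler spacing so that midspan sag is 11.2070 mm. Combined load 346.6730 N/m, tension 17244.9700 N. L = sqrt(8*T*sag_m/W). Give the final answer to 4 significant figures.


sag = 11.2070/1000 = 0.011207 m
L = sqrt(8 * 17244.9700 * 0.011207 / 346.6730)
L = 2.112 m


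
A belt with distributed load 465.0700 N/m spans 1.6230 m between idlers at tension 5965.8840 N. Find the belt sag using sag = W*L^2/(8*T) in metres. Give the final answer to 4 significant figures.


sag = 465.0700 * 1.6230^2 / (8 * 5965.8840)
sag = 0.02567 m


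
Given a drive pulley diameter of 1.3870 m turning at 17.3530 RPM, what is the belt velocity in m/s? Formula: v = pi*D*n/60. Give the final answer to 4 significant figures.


v = pi * 1.3870 * 17.3530 / 60
v = 1.260 m/s


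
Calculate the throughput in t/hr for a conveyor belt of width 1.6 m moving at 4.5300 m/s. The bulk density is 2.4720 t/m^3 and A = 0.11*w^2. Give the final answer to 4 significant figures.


A = 0.11 * 1.6^2 = 0.2816 m^2
C = 0.2816 * 4.5300 * 2.4720 * 3600
C = 11350 t/hr


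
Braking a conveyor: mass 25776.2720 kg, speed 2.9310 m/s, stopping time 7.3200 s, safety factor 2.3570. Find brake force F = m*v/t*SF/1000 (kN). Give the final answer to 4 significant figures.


F = 25776.2720 * 2.9310 / 7.3200 * 2.3570 / 1000
F = 24.33 kN


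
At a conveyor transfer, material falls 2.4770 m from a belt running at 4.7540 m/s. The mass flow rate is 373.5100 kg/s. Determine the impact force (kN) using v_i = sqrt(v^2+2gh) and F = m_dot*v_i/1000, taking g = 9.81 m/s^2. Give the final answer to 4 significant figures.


v_i = sqrt(4.7540^2 + 2*9.81*2.4770) = 8.43797 m/s
F = 373.5100 * 8.43797 / 1000
F = 3.152 kN


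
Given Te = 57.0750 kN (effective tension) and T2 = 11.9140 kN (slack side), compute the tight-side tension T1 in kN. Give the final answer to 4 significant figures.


T1 = Te + T2 = 57.0750 + 11.9140
T1 = 68.99 kN
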